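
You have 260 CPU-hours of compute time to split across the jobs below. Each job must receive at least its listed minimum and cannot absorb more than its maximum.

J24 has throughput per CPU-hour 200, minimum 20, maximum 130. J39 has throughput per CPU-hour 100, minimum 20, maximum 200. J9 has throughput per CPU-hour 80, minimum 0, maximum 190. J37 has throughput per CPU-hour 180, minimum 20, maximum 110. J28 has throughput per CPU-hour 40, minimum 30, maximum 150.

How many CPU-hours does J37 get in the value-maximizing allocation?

Meeting every minimum uses 20+20+0+20+30 = 90 CPU-hours, leaving 170.
Highest throughput per CPU-hour first: J24 200 > J37 180 > J39 100 > J9 80 > J28 40.
J24: +110 to 130 (cap) ; 60 left.
J37 has room for 90 more but only 60 remain, so it gets 80.

80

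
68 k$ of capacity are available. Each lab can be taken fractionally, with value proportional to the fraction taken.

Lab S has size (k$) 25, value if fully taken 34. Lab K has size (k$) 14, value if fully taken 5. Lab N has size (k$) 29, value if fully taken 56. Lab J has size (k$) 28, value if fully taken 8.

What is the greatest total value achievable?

95

Rank by value-to-size ratio: Lab N 56/29≈1.93, Lab S 34/25≈1.36, Lab K 5/14≈0.357, Lab J 8/28≈0.286.
Lab N: take in full, 29 k$ for value 56 ; 39 left.
Take all of Lab S (25 k$, value 34) ; 14 k$ left.
Lab K: take in full, 14 k$ for value 5 ; 0 left.
Total value = 95.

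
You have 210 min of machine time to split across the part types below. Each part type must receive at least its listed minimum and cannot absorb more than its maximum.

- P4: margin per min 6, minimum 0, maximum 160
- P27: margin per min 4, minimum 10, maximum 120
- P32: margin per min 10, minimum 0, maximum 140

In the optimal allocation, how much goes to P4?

60

Meeting every minimum uses 0+10+0 = 10 min, leaving 200.
Highest margin per min first: P32 10 > P4 6 > P27 4.
Give P32 140 more to hit its cap of 140 — 60 left.
P4 has room for 160 more but only 60 remain, so it gets 60.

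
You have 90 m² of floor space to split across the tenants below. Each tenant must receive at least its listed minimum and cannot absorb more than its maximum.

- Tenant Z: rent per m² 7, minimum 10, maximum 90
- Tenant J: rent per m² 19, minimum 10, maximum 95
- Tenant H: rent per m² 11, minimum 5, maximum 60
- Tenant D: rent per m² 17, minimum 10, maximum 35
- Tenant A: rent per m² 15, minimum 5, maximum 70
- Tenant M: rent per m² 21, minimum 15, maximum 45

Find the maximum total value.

Meeting every minimum uses 10+10+5+10+5+15 = 55 m², leaving 35.
Rank by rent per m²: Tenant M 21 > Tenant J 19 > Tenant D 17 > Tenant A 15 > Tenant H 11 > Tenant Z 7.
Give Tenant M 30 more to hit its cap of 45 ; 5 left.
Only 5 left; Tenant J takes them to reach 15.
Total = 7×10 + 19×15 + 11×5 + 17×10 + 15×5 + 21×45 = 1600.

1600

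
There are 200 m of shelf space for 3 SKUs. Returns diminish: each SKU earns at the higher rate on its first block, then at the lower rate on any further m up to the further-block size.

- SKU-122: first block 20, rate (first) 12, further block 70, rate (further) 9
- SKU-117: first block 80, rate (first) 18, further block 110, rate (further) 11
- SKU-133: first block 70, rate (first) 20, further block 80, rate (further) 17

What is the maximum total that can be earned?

Treat each block as its own option and order by rate: SKU-133/first 20 > SKU-117/first 18 > SKU-133/second 17 > SKU-122/first 12 > SKU-117/second 11 > SKU-122/second 9.
SKU-133/first (20): +70 — 130 left.
SKU-117 first at 18: fill all 80 — 50 left.
SKU-133 second at 17: only 50 left, fill 50.
Total = 20×70 + 18×80 + 17×50 = 3690.

3690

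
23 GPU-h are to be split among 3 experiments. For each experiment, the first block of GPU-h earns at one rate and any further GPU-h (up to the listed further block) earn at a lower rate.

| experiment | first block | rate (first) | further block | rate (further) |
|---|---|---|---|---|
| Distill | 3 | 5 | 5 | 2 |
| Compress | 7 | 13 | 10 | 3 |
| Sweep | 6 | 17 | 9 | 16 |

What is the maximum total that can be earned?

342

Order all 6 blocks by rate: Sweep/T1 17 > Sweep/T2 16 > Compress/T1 13 > Distill/T1 5 > Compress/T2 3 > Distill/T2 2.
Fill Sweep T1 block (6 at 17) → 17 left.
Sweep/T2 (16): +9 → 8 left.
Fill Compress T1 block (7 at 13) → 1 left.
Distill/T1: +1 of 3 at 5; pool empty.
Total = 17×6 + 16×9 + 13×7 + 5×1 = 342.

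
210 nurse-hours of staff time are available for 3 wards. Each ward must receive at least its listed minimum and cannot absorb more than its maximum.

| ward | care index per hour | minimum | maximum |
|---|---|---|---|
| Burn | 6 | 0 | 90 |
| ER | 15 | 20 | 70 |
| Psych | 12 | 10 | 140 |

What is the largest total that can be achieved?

Meeting every minimum uses 0+20+10 = 30 nurse-hours, leaving 180.
Highest care index per hour first: ER 15 > Psych 12 > Burn 6.
Give ER 50 more to hit its cap of 70 — 130 left.
Psych takes 130 more to reach its cap of 140 — 0 left.
Total = 15×70 + 12×140 = 2730.

2730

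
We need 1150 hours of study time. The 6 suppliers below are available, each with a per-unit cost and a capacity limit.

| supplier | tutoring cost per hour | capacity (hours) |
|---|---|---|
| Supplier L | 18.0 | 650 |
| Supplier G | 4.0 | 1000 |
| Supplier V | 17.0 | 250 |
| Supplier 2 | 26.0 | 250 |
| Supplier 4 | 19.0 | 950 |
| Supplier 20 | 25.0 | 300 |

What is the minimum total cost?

Fill from the cheapest supplier first.
Supplier G (4.0): use full 1000 — 150 hours to go.
Supplier V (17.0): take the remaining 150 — done.
Supplier L, Supplier 4, Supplier 20, Supplier 2: unused.
Cost = 1000×4.0 + 150×17.0 = 6550.

6550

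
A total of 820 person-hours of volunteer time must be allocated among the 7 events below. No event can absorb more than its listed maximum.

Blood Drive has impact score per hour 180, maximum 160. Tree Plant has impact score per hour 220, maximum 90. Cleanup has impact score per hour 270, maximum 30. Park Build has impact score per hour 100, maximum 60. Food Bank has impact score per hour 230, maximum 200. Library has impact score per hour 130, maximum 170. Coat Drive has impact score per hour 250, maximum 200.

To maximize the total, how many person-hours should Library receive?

140

Rank by impact score per hour: Cleanup 270 > Coat Drive 250 > Food Bank 230 > Tree Plant 220 > Blood Drive 180 > Library 130 > Park Build 100.
Give Cleanup 30 to hit its cap of 30 — 790 left.
Coat Drive: +200 to 200 (cap) — 590 left.
Food Bank: +200 to 200 (cap) — 390 left.
Tree Plant takes 90 to reach its cap of 90 — 300 left.
Give Blood Drive 160 to hit its cap of 160 — 140 left.
Library: +140 (room for 170) → 140. Pool exhausted.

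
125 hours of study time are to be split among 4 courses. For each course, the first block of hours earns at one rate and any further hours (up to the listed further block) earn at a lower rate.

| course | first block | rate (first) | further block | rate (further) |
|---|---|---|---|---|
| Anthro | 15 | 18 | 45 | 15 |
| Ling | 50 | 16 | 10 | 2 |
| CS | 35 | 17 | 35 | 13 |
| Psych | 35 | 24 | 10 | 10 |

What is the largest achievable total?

Rank every tier by rate: Psych/tier1 24 > Anthro/tier1 18 > CS/tier1 17 > Ling/tier1 16 > Anthro/tier2 15 > CS/tier2 13 > Psych/tier2 10 > Ling/tier2 2.
Fill Psych tier1 block (35 at 24) → 90 left.
Fill Anthro tier1 block (15 at 18) → 75 left.
CS tier1 at 17: fill all 35 → 40 left.
Ling tier1 at 16: only 40 left, fill 40.
Total = 24×35 + 18×15 + 17×35 + 16×40 = 2345.

2345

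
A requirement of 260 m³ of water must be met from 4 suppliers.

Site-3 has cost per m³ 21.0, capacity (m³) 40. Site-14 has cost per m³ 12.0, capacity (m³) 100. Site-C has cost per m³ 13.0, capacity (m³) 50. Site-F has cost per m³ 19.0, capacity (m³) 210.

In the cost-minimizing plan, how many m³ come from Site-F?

110

Use suppliers in increasing cost order.
Site-14 (12.0): use full 100 ; 160 m³ to go.
Take 50 from Site-C at 13.0 ; need 110 more.
Site-F at 19.0: take 110 of its 210 ; requirement met.
Site-3: unused.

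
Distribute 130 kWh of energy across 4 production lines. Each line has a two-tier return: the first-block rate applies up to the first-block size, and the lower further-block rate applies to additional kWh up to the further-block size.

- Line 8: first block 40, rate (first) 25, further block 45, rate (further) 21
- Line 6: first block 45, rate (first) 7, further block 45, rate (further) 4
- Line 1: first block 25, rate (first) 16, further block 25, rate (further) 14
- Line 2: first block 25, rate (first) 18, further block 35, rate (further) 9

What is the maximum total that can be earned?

Rank every tier by rate: Line 8/tier1 25 > Line 8/tier2 21 > Line 2/tier1 18 > Line 1/tier1 16 > Line 1/tier2 14 > Line 2/tier2 9 > Line 6/tier1 7 > Line 6/tier2 4.
Line 8 tier1 at 25: fill all 40 — 90 left.
Line 8/tier2 (21): +45 — 45 left.
Line 2/tier1 (18): +25 — 20 left.
20 remain; put them into Line 1 tier1 at 16.
Total = 25×40 + 21×45 + 18×25 + 16×20 = 2715.

2715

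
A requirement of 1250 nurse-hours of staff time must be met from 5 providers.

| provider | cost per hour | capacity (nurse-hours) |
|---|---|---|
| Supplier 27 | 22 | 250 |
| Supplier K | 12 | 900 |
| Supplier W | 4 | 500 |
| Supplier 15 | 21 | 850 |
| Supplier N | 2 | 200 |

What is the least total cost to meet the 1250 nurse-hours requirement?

9000

Use providers in increasing cost order.
Supplier N at 2: take all 200 nurse-hours ; 1050 still needed.
Supplier W (4): use full 500 ; 550 nurse-hours to go.
Supplier K (12): take the remaining 550 ; done.
Supplier 15, Supplier 27: unused.
Cost = 200×2 + 500×4 + 550×12 = 9000.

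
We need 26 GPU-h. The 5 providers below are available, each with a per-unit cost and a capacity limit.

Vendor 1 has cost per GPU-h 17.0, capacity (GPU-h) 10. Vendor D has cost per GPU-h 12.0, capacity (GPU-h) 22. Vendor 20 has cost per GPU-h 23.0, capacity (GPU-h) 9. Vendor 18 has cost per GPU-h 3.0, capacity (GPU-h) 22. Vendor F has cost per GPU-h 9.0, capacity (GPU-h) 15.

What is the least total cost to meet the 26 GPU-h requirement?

Cheapest first:
Vendor 18 at 3.0: take all 22 GPU-h — 4 still needed.
Take 4 from Vendor F at 9.0 to finish.
Vendor D, Vendor 1, Vendor 20: unused.
Cost = 22×3.0 + 4×9.0 = 102.

102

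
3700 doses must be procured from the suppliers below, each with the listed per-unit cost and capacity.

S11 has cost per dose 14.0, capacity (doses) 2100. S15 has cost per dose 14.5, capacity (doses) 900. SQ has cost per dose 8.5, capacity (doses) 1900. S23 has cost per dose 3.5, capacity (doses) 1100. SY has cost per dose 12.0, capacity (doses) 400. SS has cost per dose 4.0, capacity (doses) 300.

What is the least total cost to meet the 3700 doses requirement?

26000

Cheapest first:
S23 at 3.5: take all 1100 doses → 2600 still needed.
Take 300 from SS at 4.0 → need 2300 more.
Take 1900 from SQ at 8.5 → need 400 more.
SY at 12.0: take all 400 doses → 0 still needed.
S11, S15: unused.
Cost = 1100×3.5 + 300×4.0 + 1900×8.5 + 400×12.0 = 26000.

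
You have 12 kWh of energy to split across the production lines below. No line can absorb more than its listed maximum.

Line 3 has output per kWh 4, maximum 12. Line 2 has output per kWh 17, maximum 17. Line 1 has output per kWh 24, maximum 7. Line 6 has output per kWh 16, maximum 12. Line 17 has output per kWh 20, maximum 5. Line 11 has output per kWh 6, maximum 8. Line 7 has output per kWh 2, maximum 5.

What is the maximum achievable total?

268

Highest output per kWh first: Line 1 24 > Line 17 20 > Line 2 17 > Line 6 16 > Line 11 6 > Line 3 4 > Line 7 2.
Give Line 1 7 to hit its cap of 7 ; 5 left.
Line 17 takes 5 to reach its cap of 5 ; 0 left.
Total = 24×7 + 20×5 = 268.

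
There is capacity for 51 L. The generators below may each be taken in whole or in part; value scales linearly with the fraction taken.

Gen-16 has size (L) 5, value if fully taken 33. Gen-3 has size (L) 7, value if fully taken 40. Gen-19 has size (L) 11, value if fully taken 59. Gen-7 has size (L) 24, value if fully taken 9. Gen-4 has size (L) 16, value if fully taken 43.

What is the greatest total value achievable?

Sort by value density: Gen-16 33/5≈6.6, Gen-3 40/7≈5.71, Gen-19 59/11≈5.36, Gen-4 43/16≈2.69, Gen-7 9/24≈0.375.
Take all of Gen-16 (5 L, value 33) ; 46 L left.
Take all of Gen-3 (7 L, value 40) ; 39 L left.
Take all of Gen-19 (11 L, value 59) ; 28 L left.
All 16 L of Gen-4 fit (value 43) ; 12 remain.
12 L left: a 12/24 share of Gen-7 gives 9×12/24 = 4.5.
Total value = 179.5.

179.5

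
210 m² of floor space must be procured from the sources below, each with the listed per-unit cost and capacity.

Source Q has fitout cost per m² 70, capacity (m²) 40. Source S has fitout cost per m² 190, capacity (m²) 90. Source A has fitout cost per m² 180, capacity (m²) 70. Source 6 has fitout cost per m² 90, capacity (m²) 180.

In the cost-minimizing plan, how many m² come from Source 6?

170

Cheapest first:
Take 40 from Source Q at 70 — need 170 more.
Source 6 at 90: take 170 of its 180 — requirement met.
Source A, Source S: unused.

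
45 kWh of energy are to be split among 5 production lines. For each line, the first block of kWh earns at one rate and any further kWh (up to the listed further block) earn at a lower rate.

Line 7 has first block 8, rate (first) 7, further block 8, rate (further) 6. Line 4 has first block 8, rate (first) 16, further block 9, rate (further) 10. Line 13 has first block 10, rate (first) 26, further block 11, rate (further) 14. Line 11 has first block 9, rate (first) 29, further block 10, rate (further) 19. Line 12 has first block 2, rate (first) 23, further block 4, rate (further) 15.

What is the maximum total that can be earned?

Rank every tier by rate: Line 11/tier1 29 > Line 13/tier1 26 > Line 12/tier1 23 > Line 11/tier2 19 > Line 4/tier1 16 > Line 12/tier2 15 > Line 13/tier2 14 > Line 4/tier2 10 > Line 7/tier1 7 > Line 7/tier2 6.
Line 11 tier1 at 29: fill all 9 — 36 left.
Line 13/tier1 (26): +10 — 26 left.
Line 12/tier1 (23): +2 — 24 left.
Fill Line 11 tier2 block (10 at 19) — 14 left.
Line 4/tier1 (16): +8 — 6 left.
Line 12/tier2 (15): +4 — 2 left.
2 remain; put them into Line 13 tier2 at 14.
Total = 29×9 + 26×10 + 23×2 + 19×10 + 16×8 + 15×4 + 14×2 = 973.

973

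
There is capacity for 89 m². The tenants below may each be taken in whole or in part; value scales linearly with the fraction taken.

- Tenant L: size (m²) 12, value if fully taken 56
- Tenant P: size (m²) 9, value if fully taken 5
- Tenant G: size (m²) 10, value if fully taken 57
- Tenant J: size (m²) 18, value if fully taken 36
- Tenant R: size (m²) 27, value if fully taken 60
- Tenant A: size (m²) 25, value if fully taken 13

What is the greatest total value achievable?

Sort by value density: Tenant G 57/10≈5.7, Tenant L 56/12≈4.67, Tenant R 60/27≈2.22, Tenant J 36/18≈2, Tenant P 5/9≈0.556, Tenant A 13/25≈0.52.
Tenant G: take in full, 10 m² for value 57 → 79 left.
All 12 m² of Tenant L fit (value 56) → 67 remain.
Take all of Tenant R (27 m², value 60) → 40 m² left.
All 18 m² of Tenant J fit (value 36) → 22 remain.
Take all of Tenant P (9 m², value 5) → 13 m² left.
13 m² left: a 13/25 share of Tenant A gives 13×13/25 = 6.76.
Total value = 220.76.

220.76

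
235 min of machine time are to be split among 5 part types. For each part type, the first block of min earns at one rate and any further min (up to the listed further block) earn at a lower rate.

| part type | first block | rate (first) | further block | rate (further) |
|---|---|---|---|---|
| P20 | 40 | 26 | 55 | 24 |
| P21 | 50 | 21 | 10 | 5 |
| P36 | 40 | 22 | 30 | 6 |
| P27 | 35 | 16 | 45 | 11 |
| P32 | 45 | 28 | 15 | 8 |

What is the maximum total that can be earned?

5630

Order all 10 blocks by rate: P32/first 28 > P20/first 26 > P20/second 24 > P36/first 22 > P21/first 21 > P27/first 16 > P27/second 11 > P32/second 8 > P36/second 6 > P21/second 5.
P32 first at 28: fill all 45 → 190 left.
Fill P20 first block (40 at 26) → 150 left.
P20 second at 24: fill all 55 → 95 left.
P36/first (22): +40 → 55 left.
Fill P21 first block (50 at 21) → 5 left.
P27/first: +5 of 35 at 16; pool empty.
Total = 28×45 + 26×40 + 24×55 + 22×40 + 21×50 + 16×5 = 5630.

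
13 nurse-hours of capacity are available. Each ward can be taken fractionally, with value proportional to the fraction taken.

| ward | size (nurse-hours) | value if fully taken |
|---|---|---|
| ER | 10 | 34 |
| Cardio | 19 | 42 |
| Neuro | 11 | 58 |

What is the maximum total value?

Rank by value-to-size ratio: Neuro 58/11≈5.27, ER 34/10≈3.4, Cardio 42/19≈2.21.
All 11 nurse-hours of Neuro fit (value 58) → 2 remain.
Fill the last 2 nurse-hours with part of ER: 2/10 of it earns 6.8.
Total value = 64.8.

64.8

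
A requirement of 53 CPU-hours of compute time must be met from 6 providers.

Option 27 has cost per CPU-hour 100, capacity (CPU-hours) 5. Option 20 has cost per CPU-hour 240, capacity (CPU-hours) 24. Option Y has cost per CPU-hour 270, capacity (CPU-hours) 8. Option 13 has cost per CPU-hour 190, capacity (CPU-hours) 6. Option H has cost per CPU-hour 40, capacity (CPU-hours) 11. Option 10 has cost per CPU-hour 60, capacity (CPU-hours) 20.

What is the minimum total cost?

5920

Cheapest first:
Option H (40): use full 11 → 42 CPU-hours to go.
Option 10 (60): use full 20 → 22 CPU-hours to go.
Option 27 (100): use full 5 → 17 CPU-hours to go.
Option 13 (190): use full 6 → 11 CPU-hours to go.
Take 11 from Option 20 at 240 to finish.
Option Y: unused.
Cost = 11×40 + 20×60 + 5×100 + 6×190 + 11×240 = 5920.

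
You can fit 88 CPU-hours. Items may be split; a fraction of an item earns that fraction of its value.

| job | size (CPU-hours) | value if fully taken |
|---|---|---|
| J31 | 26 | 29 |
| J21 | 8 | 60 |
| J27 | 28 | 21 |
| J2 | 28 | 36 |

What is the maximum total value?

144.5

Best value per unit of size first: J21 60/8≈7.5, J2 36/28≈1.29, J31 29/26≈1.12, J27 21/28≈0.75.
All 8 CPU-hours of J21 fit (value 60) → 80 remain.
J2: take in full, 28 CPU-hours for value 36 → 52 left.
J31: take in full, 26 CPU-hours for value 29 → 26 left.
Fill the last 26 CPU-hours with part of J27: 26/28 of it earns 19.5.
Total value = 144.5.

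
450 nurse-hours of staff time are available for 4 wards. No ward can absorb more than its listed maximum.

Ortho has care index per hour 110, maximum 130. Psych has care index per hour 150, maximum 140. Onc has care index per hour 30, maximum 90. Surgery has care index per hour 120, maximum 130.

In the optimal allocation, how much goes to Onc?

Highest care index per hour first: Psych 150 > Surgery 120 > Ortho 110 > Onc 30.
Psych takes 140 to reach its cap of 140 ; 310 left.
Give Surgery 130 to hit its cap of 130 ; 180 left.
Ortho: +130 to 130 (cap) ; 50 left.
Onc has room for 90 but only 50 remain, so it gets 50.

50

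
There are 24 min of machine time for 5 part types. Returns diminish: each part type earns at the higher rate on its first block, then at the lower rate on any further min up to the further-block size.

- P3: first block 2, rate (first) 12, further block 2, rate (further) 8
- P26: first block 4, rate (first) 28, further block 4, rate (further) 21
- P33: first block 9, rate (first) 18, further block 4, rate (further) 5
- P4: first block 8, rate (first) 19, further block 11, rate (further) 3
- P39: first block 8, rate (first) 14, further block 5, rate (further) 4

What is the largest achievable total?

Rank every tier by rate: P26/first 28 > P26/second 21 > P4/first 19 > P33/first 18 > P39/first 14 > P3/first 12 > P3/second 8 > P33/second 5 > P39/second 4 > P4/second 3.
P26 first at 28: fill all 4 ; 20 left.
P26/second (21): +4 ; 16 left.
P4/first (19): +8 ; 8 left.
P33/first: +8 of 9 at 18; pool empty.
Total = 28×4 + 21×4 + 19×8 + 18×8 = 492.

492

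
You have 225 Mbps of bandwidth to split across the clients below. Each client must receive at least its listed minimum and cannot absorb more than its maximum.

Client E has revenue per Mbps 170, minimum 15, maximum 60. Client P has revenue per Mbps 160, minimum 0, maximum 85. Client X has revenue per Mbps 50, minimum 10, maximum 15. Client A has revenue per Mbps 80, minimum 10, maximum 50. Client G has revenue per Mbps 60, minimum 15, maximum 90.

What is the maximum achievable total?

Meeting every minimum uses 15+0+10+10+15 = 50 Mbps, leaving 175.
Rank by revenue per Mbps: Client E 170 > Client P 160 > Client A 80 > Client G 60 > Client X 50.
Give Client E 45 more to hit its cap of 60 → 130 left.
Client P takes 85 more to reach its cap of 85 → 45 left.
Client A takes 40 more to reach its cap of 50 → 5 left.
Client G: +5 (room for 75) → 20. Pool exhausted.
Total = 170×60 + 160×85 + 50×10 + 80×50 + 60×20 = 29500.

29500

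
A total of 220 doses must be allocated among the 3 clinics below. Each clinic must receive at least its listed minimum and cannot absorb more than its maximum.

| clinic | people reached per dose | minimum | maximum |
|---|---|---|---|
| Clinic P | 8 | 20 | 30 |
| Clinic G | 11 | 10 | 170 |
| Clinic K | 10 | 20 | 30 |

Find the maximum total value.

Meeting every minimum uses 20+10+20 = 50 doses, leaving 170.
Highest people reached per dose first: Clinic G 11 > Clinic K 10 > Clinic P 8.
Clinic G: +160 to 170 (cap) → 10 left.
Clinic K takes 10 more to reach its cap of 30 → 0 left.
Total = 8×20 + 11×170 + 10×30 = 2330.

2330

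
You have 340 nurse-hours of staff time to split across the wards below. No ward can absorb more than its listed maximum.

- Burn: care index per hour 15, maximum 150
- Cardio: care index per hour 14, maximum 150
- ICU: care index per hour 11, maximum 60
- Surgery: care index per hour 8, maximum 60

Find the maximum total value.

Highest care index per hour first: Burn 15 > Cardio 14 > ICU 11 > Surgery 8.
Give Burn 150 to hit its cap of 150 — 190 left.
Cardio takes 150 to reach its cap of 150 — 40 left.
ICU has room for 60 but only 40 remain, so it gets 40.
Total = 15×150 + 14×150 + 11×40 = 4790.

4790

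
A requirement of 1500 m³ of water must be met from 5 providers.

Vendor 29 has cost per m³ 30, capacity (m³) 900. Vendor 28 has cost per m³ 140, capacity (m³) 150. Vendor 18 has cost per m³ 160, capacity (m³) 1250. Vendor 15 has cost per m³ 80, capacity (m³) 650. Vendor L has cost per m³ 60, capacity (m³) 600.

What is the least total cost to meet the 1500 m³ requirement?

Fill from the cheapest provider first.
Vendor 29 (30): use full 900 — 600 m³ to go.
Take 600 from Vendor L at 60 — need 0 more.
Vendor 15, Vendor 28, Vendor 18: unused.
Cost = 900×30 + 600×60 = 63000.

63000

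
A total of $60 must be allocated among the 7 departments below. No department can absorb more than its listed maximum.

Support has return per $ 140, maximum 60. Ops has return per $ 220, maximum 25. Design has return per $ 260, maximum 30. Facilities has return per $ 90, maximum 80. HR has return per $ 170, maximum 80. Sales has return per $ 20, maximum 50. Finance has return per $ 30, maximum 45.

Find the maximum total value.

Order the departments by return per $: Design 260 > Ops 220 > HR 170 > Support 140 > Facilities 90 > Finance 30 > Sales 20.
Design: +30 to 30 (cap) ; 30 left.
Ops: +25 to 25 (cap) ; 5 left.
HR has room for 80 but only 5 remain, so it gets 5.
Total = 220×25 + 260×30 + 170×5 = 14150.

14150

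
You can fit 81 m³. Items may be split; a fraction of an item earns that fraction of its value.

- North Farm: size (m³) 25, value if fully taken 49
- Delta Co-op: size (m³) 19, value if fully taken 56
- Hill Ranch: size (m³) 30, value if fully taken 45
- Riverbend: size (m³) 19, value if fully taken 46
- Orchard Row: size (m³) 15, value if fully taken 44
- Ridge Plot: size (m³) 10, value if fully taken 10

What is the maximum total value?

Best value per unit of size first: Delta Co-op 56/19≈2.95, Orchard Row 44/15≈2.93, Riverbend 46/19≈2.42, North Farm 49/25≈1.96, Hill Ranch 45/30≈1.5, Ridge Plot 10/10≈1.
Delta Co-op: take in full, 19 m³ for value 56 → 62 left.
Orchard Row: take in full, 15 m³ for value 44 → 47 left.
Riverbend: take in full, 19 m³ for value 46 → 28 left.
All 25 m³ of North Farm fit (value 49) → 3 remain.
Fill the last 3 m³ with part of Hill Ranch: 3/30 of it earns 4.5.
Total value = 199.5.

199.5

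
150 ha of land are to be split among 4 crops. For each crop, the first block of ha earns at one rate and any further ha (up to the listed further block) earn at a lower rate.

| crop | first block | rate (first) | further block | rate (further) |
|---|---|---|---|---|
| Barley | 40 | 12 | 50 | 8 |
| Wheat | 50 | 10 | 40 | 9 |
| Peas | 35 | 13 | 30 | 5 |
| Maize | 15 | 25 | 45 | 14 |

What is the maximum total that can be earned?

Order all 8 blocks by rate: Maize/first 25 > Maize/second 14 > Peas/first 13 > Barley/first 12 > Wheat/first 10 > Wheat/second 9 > Barley/second 8 > Peas/second 5.
Maize first at 25: fill all 15 → 135 left.
Maize second at 14: fill all 45 → 90 left.
Peas/first (13): +35 → 55 left.
Fill Barley first block (40 at 12) → 15 left.
Wheat first at 10: only 15 left, fill 15.
Total = 25×15 + 14×45 + 13×35 + 12×40 + 10×15 = 2090.

2090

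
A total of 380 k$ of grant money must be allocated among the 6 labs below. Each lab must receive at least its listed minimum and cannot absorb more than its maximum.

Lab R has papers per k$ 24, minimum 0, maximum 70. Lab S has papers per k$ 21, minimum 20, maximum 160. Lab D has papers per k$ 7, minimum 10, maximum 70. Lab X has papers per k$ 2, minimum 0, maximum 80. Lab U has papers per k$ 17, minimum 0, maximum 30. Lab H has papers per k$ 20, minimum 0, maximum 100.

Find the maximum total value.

Meeting every minimum uses 0+20+10+0+0+0 = 30 k$, leaving 350.
Highest papers per k$ first: Lab R 24 > Lab S 21 > Lab H 20 > Lab U 17 > Lab D 7 > Lab X 2.
Lab R: +70 to 70 (cap) — 280 left.
Give Lab S 140 more to hit its cap of 160 — 140 left.
Lab H: +100 to 100 (cap) — 40 left.
Lab U: +30 to 30 (cap) — 10 left.
Only 10 left; Lab D takes them to reach 20.
Total = 24×70 + 21×160 + 7×20 + 17×30 + 20×100 = 7690.

7690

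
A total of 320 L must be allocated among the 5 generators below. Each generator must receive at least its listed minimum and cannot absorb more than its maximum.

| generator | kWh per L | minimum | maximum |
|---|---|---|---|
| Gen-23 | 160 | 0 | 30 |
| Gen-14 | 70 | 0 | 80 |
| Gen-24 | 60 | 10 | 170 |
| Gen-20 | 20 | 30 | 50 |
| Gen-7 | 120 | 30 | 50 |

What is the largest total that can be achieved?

24800

Meeting every minimum uses 0+0+10+30+30 = 70 L, leaving 250.
Highest kWh per L first: Gen-23 160 > Gen-7 120 > Gen-14 70 > Gen-24 60 > Gen-20 20.
Gen-23 takes 30 more to reach its cap of 30 → 220 left.
Gen-7: +20 to 50 (cap) → 200 left.
Give Gen-14 80 more to hit its cap of 80 → 120 left.
Only 120 left; Gen-24 takes them to reach 130.
Total = 160×30 + 70×80 + 60×130 + 20×30 + 120×50 = 24800.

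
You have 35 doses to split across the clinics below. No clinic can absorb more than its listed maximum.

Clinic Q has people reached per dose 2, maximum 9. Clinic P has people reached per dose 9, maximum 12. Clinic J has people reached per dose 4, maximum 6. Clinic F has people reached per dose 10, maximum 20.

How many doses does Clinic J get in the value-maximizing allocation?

3

Order the clinics by people reached per dose: Clinic F 10 > Clinic P 9 > Clinic J 4 > Clinic Q 2.
Clinic F: +20 to 20 (cap) ; 15 left.
Give Clinic P 12 to hit its cap of 12 ; 3 left.
Clinic J: +3 (room for 6) → 3. Pool exhausted.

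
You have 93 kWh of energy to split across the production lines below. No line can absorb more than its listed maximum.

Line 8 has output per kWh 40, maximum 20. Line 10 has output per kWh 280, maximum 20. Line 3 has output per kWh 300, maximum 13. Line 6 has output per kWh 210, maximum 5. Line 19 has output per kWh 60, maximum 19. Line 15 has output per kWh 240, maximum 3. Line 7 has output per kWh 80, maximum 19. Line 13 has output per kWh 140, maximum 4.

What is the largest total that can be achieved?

Highest output per kWh first: Line 3 300 > Line 10 280 > Line 15 240 > Line 6 210 > Line 13 140 > Line 7 80 > Line 19 60 > Line 8 40.
Line 3 takes 13 to reach its cap of 13 ; 80 left.
Give Line 10 20 to hit its cap of 20 ; 60 left.
Give Line 15 3 to hit its cap of 3 ; 57 left.
Give Line 6 5 to hit its cap of 5 ; 52 left.
Line 13 takes 4 to reach its cap of 4 ; 48 left.
Line 7: +19 to 19 (cap) ; 29 left.
Give Line 19 19 to hit its cap of 19 ; 10 left.
Line 8 has room for 20 but only 10 remain, so it gets 10.
Total = 40×10 + 280×20 + 300×13 + 210×5 + 60×19 + 240×3 + 80×19 + 140×4 = 14890.

14890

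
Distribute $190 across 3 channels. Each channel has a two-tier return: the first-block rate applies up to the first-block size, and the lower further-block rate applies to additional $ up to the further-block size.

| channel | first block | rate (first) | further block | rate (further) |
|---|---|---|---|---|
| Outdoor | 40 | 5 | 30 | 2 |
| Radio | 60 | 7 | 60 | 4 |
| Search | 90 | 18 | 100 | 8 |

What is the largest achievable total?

2420

Order all 6 blocks by rate: Search/first 18 > Search/second 8 > Radio/first 7 > Outdoor/first 5 > Radio/second 4 > Outdoor/second 2.
Search first at 18: fill all 90 → 100 left.
Search second at 8: fill all 100 → 0 left.
Total = 18×90 + 8×100 = 2420.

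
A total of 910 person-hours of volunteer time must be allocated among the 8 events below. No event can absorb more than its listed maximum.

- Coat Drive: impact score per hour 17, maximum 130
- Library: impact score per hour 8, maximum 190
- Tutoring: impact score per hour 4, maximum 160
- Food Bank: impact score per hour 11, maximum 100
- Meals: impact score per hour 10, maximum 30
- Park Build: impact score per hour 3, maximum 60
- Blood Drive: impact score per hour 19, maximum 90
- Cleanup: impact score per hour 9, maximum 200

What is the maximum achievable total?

9310

Rank by impact score per hour: Blood Drive 19 > Coat Drive 17 > Food Bank 11 > Meals 10 > Cleanup 9 > Library 8 > Tutoring 4 > Park Build 3.
Blood Drive takes 90 to reach its cap of 90 → 820 left.
Coat Drive: +130 to 130 (cap) → 690 left.
Give Food Bank 100 to hit its cap of 100 → 590 left.
Give Meals 30 to hit its cap of 30 → 560 left.
Cleanup: +200 to 200 (cap) → 360 left.
Give Library 190 to hit its cap of 190 → 170 left.
Give Tutoring 160 to hit its cap of 160 → 10 left.
Only 10 left; Park Build takes them to reach 10.
Total = 17×130 + 8×190 + 4×160 + 11×100 + 10×30 + 3×10 + 19×90 + 9×200 = 9310.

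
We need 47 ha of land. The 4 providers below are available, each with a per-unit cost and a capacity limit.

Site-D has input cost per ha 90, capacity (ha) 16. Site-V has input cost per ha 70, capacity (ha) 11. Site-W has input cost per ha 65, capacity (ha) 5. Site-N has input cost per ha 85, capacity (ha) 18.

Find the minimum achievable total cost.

3795

Use providers in increasing cost order.
Take 5 from Site-W at 65 — need 42 more.
Site-V (70): use full 11 — 31 ha to go.
Take 18 from Site-N at 85 — need 13 more.
Site-D (90): take the remaining 13 — done.
Cost = 5×65 + 11×70 + 18×85 + 13×90 = 3795.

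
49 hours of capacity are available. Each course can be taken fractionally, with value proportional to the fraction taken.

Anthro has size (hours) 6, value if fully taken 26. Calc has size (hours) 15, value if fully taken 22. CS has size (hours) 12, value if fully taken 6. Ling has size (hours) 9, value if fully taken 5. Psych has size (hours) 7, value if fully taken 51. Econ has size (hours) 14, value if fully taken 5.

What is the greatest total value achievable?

Sort by value density: Psych 51/7≈7.29, Anthro 26/6≈4.33, Calc 22/15≈1.47, Ling 5/9≈0.556, CS 6/12≈0.5, Econ 5/14≈0.357.
All 7 hours of Psych fit (value 51) → 42 remain.
All 6 hours of Anthro fit (value 26) → 36 remain.
All 15 hours of Calc fit (value 22) → 21 remain.
Take all of Ling (9 hours, value 5) → 12 hours left.
Take all of CS (12 hours, value 6) → 0 hours left.
Total value = 110.

110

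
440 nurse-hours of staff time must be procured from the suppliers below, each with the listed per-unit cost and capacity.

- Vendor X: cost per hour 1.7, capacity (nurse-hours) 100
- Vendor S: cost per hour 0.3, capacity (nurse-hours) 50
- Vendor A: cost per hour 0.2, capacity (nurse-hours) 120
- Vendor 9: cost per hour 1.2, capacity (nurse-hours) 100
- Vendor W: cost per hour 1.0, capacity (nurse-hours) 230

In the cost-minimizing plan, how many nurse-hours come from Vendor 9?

40

Use suppliers in increasing cost order.
Vendor A at 0.2: take all 120 nurse-hours ; 320 still needed.
Vendor S at 0.3: take all 50 nurse-hours ; 270 still needed.
Take 230 from Vendor W at 1.0 ; need 40 more.
Vendor 9 at 1.2: take 40 of its 100 ; requirement met.
Vendor X: unused.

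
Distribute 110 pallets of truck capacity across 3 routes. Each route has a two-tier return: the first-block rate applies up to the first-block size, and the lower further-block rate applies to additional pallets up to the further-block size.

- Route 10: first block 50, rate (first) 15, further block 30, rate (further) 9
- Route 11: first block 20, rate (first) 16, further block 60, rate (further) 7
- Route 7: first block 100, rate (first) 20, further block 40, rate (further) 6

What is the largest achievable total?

Order all 6 blocks by rate: Route 7/first 20 > Route 11/first 16 > Route 10/first 15 > Route 10/second 9 > Route 11/second 7 > Route 7/second 6.
Route 7/first (20): +100 → 10 left.
Route 11 first at 16: only 10 left, fill 10.
Total = 20×100 + 16×10 = 2160.

2160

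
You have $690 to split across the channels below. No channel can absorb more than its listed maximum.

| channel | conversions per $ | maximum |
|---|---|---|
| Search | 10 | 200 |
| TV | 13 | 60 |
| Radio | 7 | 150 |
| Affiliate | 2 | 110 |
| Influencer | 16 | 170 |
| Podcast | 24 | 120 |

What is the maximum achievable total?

9360

Rank by conversions per $: Podcast 24 > Influencer 16 > TV 13 > Search 10 > Radio 7 > Affiliate 2.
Podcast: +120 to 120 (cap) ; 570 left.
Give Influencer 170 to hit its cap of 170 ; 400 left.
TV takes 60 to reach its cap of 60 ; 340 left.
Search: +200 to 200 (cap) ; 140 left.
Radio: +140 (room for 150) → 140. Pool exhausted.
Total = 10×200 + 13×60 + 7×140 + 16×170 + 24×120 = 9360.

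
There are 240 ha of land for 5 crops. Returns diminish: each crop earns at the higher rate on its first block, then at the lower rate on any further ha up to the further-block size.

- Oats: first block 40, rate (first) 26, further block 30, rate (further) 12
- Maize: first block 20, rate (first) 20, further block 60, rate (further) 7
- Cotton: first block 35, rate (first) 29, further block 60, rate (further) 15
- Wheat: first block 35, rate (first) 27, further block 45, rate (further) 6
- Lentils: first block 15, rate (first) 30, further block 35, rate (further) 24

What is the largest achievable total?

Treat each block as its own option and order by rate: Lentils/first 30 > Cotton/first 29 > Wheat/first 27 > Oats/first 26 > Lentils/second 24 > Maize/first 20 > Cotton/second 15 > Oats/second 12 > Maize/second 7 > Wheat/second 6.
Lentils/first (30): +15 → 225 left.
Cotton/first (29): +35 → 190 left.
Wheat/first (27): +35 → 155 left.
Oats/first (26): +40 → 115 left.
Lentils/second (24): +35 → 80 left.
Maize/first (20): +20 → 60 left.
Cotton second at 15: fill all 60 → 0 left.
Total = 30×15 + 29×35 + 27×35 + 26×40 + 24×35 + 20×20 + 15×60 = 5590.

5590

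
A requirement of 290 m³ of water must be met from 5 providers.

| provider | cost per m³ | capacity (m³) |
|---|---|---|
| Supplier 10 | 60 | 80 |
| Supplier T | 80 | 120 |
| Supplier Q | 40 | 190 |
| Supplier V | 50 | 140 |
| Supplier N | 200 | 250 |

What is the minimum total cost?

Fill from the cheapest provider first.
Take 190 from Supplier Q at 40 ; need 100 more.
Supplier V at 50: take 100 of its 140 ; requirement met.
Supplier 10, Supplier T, Supplier N: unused.
Cost = 190×40 + 100×50 = 12600.

12600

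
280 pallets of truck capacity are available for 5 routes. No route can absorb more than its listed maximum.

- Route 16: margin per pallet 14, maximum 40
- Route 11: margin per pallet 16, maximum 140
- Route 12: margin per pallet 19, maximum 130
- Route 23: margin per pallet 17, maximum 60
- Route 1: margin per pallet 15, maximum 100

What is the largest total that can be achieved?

Order the routes by margin per pallet: Route 12 19 > Route 23 17 > Route 11 16 > Route 1 15 > Route 16 14.
Route 12 takes 130 to reach its cap of 130 → 150 left.
Route 23 takes 60 to reach its cap of 60 → 90 left.
Route 11: +90 (room for 140) → 90. Pool exhausted.
Total = 16×90 + 19×130 + 17×60 = 4930.

4930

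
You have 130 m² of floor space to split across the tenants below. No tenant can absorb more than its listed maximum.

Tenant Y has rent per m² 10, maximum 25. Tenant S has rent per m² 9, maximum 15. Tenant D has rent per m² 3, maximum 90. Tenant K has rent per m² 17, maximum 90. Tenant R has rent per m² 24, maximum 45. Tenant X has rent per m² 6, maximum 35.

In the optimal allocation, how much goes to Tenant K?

Order the tenants by rent per m²: Tenant R 24 > Tenant K 17 > Tenant Y 10 > Tenant S 9 > Tenant X 6 > Tenant D 3.
Tenant R takes 45 to reach its cap of 45 → 85 left.
Tenant K: +85 (room for 90) → 85. Pool exhausted.

85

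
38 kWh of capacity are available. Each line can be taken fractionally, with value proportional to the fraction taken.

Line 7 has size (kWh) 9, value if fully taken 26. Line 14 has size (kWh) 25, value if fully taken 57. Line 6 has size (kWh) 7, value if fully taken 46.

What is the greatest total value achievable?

122.16

Sort by value density: Line 6 46/7≈6.57, Line 7 26/9≈2.89, Line 14 57/25≈2.28.
All 7 kWh of Line 6 fit (value 46) ; 31 remain.
Take all of Line 7 (9 kWh, value 26) ; 22 kWh left.
22 kWh left: a 22/25 share of Line 14 gives 57×22/25 = 50.16.
Total value = 122.16.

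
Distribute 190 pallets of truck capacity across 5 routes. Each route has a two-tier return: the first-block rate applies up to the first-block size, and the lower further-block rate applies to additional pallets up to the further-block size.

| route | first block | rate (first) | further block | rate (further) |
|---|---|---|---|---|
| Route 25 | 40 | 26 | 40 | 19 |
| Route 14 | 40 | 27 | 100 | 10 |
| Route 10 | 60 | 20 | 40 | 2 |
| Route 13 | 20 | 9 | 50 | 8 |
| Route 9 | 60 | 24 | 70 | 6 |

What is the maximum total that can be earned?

Order all 10 blocks by rate: Route 14/tier1 27 > Route 25/tier1 26 > Route 9/tier1 24 > Route 10/tier1 20 > Route 25/tier2 19 > Route 14/tier2 10 > Route 13/tier1 9 > Route 13/tier2 8 > Route 9/tier2 6 > Route 10/tier2 2.
Route 14 tier1 at 27: fill all 40 — 150 left.
Route 25/tier1 (26): +40 — 110 left.
Route 9/tier1 (24): +60 — 50 left.
Route 10 tier1 at 20: only 50 left, fill 50.
Total = 27×40 + 26×40 + 24×60 + 20×50 = 4560.

4560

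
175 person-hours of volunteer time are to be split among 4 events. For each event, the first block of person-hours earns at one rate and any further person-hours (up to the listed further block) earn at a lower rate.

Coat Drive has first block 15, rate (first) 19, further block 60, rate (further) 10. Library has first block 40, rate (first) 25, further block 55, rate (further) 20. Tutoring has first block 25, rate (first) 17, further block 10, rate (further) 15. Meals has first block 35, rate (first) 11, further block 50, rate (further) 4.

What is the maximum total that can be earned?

Order all 8 blocks by rate: Library/tier1 25 > Library/tier2 20 > Coat Drive/tier1 19 > Tutoring/tier1 17 > Tutoring/tier2 15 > Meals/tier1 11 > Coat Drive/tier2 10 > Meals/tier2 4.
Library/tier1 (25): +40 — 135 left.
Library/tier2 (20): +55 — 80 left.
Coat Drive/tier1 (19): +15 — 65 left.
Fill Tutoring tier1 block (25 at 17) — 40 left.
Tutoring/tier2 (15): +10 — 30 left.
Meals tier1 at 11: only 30 left, fill 30.
Total = 25×40 + 20×55 + 19×15 + 17×25 + 15×10 + 11×30 = 3290.

3290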